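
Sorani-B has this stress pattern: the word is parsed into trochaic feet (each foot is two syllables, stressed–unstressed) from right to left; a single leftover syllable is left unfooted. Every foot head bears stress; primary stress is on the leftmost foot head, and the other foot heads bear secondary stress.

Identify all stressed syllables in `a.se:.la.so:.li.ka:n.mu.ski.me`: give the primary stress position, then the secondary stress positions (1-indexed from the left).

primary 2, secondary 4, 6, 8

Parse right to left into trochaic (ˈσσ) feet: a (ˈse:.la) (ˈso:.li) (ˈka:n.mu) (ˈski.me). Syllable 1 is left unfooted.
Foot heads (stressed positions): 2, 4, 6, 8.
End Rule Leftmost: primary stress on the leftmost head = syllable 2.
Secondary stress on 4, 6, 8: a.ˈse:.la.ˌso:.li.ˌka:n.mu.ˌski.me.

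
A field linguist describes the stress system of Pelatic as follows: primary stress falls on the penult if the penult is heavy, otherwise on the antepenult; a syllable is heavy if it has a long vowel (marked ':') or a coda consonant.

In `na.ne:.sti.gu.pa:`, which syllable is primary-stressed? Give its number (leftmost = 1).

Weights: 3 sti L, 4 gu L, 5 pa: H.
The penult (syllable 4, gu) is light, so stress falls on the antepenult (syllable 3, sti).
Primary stress: syllable 3 → na.ne:.ˈsti.gu.pa:.

3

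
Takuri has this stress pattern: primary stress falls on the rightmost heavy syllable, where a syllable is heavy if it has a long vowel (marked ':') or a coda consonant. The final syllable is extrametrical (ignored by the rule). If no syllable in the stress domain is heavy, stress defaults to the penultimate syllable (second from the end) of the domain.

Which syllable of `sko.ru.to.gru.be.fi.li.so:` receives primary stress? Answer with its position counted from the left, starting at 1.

The final syllable (8, so:) is extrametrical; the stress domain is syllables 1–7.
Weights: 1 sko L, 2 ru L, 3 to L, 4 gru L, 5 be L, 6 fi L, 7 li L.
No heavy syllable in the domain; default to the penultimate syllable (second from the end) of the domain = syllable 6.
Primary stress: syllable 6 → sko.ru.to.gru.be.ˈfi.li.so:.

6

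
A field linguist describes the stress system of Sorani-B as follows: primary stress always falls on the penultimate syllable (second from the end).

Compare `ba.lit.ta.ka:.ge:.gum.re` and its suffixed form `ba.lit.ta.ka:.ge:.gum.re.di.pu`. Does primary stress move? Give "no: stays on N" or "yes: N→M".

yes: 6→8

Base `ba.lit.ta.ka:.ge:.gum.re` (7 syllables):
  The word has 7 syllables; the penultimate syllable (second from the end) is syllable 6 (gum).
  → primary stress on syllable 6.
Suffixed `ba.lit.ta.ka:.ge:.gum.re.di.pu` (9 syllables):
  The word has 9 syllables; the penultimate syllable (second from the end) is syllable 8 (di).
  → primary stress on syllable 8.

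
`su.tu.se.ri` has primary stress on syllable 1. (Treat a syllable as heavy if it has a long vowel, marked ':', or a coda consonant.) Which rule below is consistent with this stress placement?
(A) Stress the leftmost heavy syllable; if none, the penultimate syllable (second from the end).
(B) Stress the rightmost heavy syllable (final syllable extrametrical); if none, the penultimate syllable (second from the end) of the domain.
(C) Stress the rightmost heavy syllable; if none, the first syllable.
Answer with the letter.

C

Rule A → syllable 3 (observed: 1).
Rule B → syllable 2 (observed: 1).
Rule C → syllable 1 ✓.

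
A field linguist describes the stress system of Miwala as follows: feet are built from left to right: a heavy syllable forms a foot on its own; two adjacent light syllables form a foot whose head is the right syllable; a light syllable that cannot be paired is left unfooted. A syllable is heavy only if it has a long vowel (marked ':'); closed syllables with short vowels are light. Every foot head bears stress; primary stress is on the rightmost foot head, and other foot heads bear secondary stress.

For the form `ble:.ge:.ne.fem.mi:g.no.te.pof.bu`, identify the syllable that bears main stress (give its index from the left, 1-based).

Weights: 1 ble: H, 2 ge: H, 3 ne L, 4 fem L, 5 mi:g H, 6 no L, 7 te L, 8 pof L, 9 bu L.
Parse left to right (heavy = foot alone; LL = one foot; stranded L unfooted): (ˈble:) (ˈge:) (ne.ˈfem) (ˈmi:g) (no.ˈte) (pof.ˈbu).
Foot heads: 1, 2, 4, 5, 7, 9.
Primary stress on the rightmost head = syllable 9.
Primary stress: syllable 9 → ble:.ge:.ne.fem.mi:g.no.te.pof.ˈbu.

9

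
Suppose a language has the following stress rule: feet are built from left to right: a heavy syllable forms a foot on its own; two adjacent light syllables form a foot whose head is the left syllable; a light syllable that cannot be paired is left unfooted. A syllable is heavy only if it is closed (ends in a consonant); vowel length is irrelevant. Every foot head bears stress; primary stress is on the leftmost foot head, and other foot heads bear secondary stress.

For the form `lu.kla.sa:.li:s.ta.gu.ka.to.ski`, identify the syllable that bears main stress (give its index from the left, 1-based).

1

Weights: 1 lu L, 2 kla L, 3 sa: L, 4 li:s H, 5 ta L, 6 gu L, 7 ka L, 8 to L, 9 ski L.
Parse left to right (heavy = foot alone; LL = one foot; stranded L unfooted): (ˈlu.kla) sa: (ˈli:s) (ˈta.gu) (ˈka.to) ski.
Foot heads: 1, 4, 5, 7.
Primary stress on the leftmost head = syllable 1.
Primary stress: syllable 1 → ˈlu.kla.sa:.li:s.ta.gu.ka.to.ski.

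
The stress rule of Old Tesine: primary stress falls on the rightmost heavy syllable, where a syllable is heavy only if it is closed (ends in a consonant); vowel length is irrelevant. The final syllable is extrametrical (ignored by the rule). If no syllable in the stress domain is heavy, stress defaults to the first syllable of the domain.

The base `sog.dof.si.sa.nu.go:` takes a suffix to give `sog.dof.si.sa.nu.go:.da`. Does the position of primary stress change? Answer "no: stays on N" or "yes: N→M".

no: stays on 2

Base `sog.dof.si.sa.nu.go:` (6 syllables):
  The final syllable (6, go:) is extrametrical; the stress domain is syllables 1–5.
  Weights: 1 sog H, 2 dof H, 3 si L, 4 sa L, 5 nu L.
  Heavy syllables in the domain: 1, 2. The rightmost is syllable 2 (dof).
  → primary stress on syllable 2.
Suffixed `sog.dof.si.sa.nu.go:.da` (7 syllables):
  The final syllable (7, da) is extrametrical; the stress domain is syllables 1–6.
  Weights: 1 sog H, 2 dof H, 3 si L, 4 sa L, 5 nu L, 6 go: L.
  Heavy syllables in the domain: 1, 2. The rightmost is syllable 2 (dof).
  → primary stress on syllable 2.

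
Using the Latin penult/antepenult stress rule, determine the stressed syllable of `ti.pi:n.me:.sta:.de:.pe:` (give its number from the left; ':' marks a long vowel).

5

Classical Latin: stress the penult if heavy (long vowel or closed), else the antepenult.
Weights: 4 sta: H, 5 de: H, 6 pe: H.
The penult (syllable 5, de:) is heavy, so it takes stress.
Stress on syllable 5: ti.pi:n.me:.sta:.ˈde:.pe:.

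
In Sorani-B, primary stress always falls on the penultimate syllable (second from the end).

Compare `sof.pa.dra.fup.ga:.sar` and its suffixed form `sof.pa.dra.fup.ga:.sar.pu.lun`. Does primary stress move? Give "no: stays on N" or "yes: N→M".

yes: 5→7

Base `sof.pa.dra.fup.ga:.sar` (6 syllables):
  The word has 6 syllables; the penultimate syllable (second from the end) is syllable 5 (ga:).
  → primary stress on syllable 5.
Suffixed `sof.pa.dra.fup.ga:.sar.pu.lun` (8 syllables):
  The word has 8 syllables; the penultimate syllable (second from the end) is syllable 7 (pu).
  → primary stress on syllable 7.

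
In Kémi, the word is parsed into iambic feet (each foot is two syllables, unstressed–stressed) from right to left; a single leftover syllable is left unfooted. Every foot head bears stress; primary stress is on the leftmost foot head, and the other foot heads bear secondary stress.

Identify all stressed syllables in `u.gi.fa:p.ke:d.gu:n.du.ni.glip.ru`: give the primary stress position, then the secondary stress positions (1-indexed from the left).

primary 3, secondary 5, 7, 9

Parse right to left into iambic (σˈσ) feet: u (gi.ˈfa:p) (ke:d.ˈgu:n) (du.ˈni) (glip.ˈru). Syllable 1 is left unfooted.
Foot heads (stressed positions): 3, 5, 7, 9.
End Rule Leftmost: primary stress on the leftmost head = syllable 3.
Secondary stress on 5, 7, 9: u.gi.ˈfa:p.ke:d.ˌgu:n.du.ˌni.glip.ˌru.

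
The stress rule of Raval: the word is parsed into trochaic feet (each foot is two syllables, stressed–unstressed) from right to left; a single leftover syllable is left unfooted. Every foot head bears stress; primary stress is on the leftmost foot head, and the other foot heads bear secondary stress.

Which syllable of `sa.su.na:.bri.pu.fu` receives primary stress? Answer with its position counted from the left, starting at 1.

Parse right to left into trochaic (ˈσσ) feet: (ˈsa.su) (ˈna:.bri) (ˈpu.fu).
Foot heads (stressed positions): 1, 3, 5.
End Rule Leftmost: primary stress on the leftmost head = syllable 1.
Primary stress: syllable 1 → ˈsa.su.na:.bri.pu.fu.

1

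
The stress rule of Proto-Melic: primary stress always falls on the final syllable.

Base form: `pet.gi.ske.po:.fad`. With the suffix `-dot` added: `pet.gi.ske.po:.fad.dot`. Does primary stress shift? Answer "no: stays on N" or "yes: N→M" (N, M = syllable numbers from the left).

yes: 5→6

Base `pet.gi.ske.po:.fad` (5 syllables):
  The word has 5 syllables; the final syllable is syllable 5 (fad).
  → primary stress on syllable 5.
Suffixed `pet.gi.ske.po:.fad.dot` (6 syllables):
  The word has 6 syllables; the final syllable is syllable 6 (dot).
  → primary stress on syllable 6.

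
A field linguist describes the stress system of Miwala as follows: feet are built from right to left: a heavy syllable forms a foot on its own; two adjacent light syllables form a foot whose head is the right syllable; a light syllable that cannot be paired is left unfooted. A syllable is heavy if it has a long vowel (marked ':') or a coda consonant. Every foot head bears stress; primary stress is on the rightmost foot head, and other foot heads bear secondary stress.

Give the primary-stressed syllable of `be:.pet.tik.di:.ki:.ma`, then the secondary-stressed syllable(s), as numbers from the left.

Weights: 1 be: H, 2 pet H, 3 tik H, 4 di: H, 5 ki: H, 6 ma L.
Parse right to left (heavy = foot alone; LL = one foot; stranded L unfooted): (ˈbe:) (ˈpet) (ˈtik) (ˈdi:) (ˈki:) ma.
Foot heads: 1, 2, 3, 4, 5.
Primary stress on the rightmost head = syllable 5.
Secondary stress on 1, 2, 3, 4: ˌbe:.ˌpet.ˌtik.ˌdi:.ˈki:.ma.

primary 5, secondary 1, 2, 3, 4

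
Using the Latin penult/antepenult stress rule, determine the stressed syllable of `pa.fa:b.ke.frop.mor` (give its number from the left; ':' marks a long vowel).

4

Classical Latin: stress the penult if heavy (long vowel or closed), else the antepenult.
Weights: 3 ke L, 4 frop H, 5 mor H.
The penult (syllable 4, frop) is heavy, so it takes stress.
Stress on syllable 4: pa.fa:b.ke.ˈfrop.mor.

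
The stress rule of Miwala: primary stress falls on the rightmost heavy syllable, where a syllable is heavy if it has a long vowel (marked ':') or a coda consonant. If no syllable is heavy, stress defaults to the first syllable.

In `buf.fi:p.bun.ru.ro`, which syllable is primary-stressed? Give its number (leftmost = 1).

3

Weights: 1 buf H, 2 fi:p H, 3 bun H, 4 ru L, 5 ro L.
Heavy syllables in the domain: 1, 2, 3. The rightmost is syllable 3 (bun).
Primary stress: syllable 3 → buf.fi:p.ˈbun.ru.ro.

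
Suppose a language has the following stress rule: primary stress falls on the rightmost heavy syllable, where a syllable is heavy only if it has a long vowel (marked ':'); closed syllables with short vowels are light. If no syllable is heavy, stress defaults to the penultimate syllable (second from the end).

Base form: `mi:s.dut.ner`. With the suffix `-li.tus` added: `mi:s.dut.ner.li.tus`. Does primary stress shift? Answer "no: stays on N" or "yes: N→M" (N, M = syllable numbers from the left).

no: stays on 1

Base `mi:s.dut.ner` (3 syllables):
  Weights: 1 mi:s H, 2 dut L, 3 ner L.
  Heavy syllables in the domain: 1. The rightmost is syllable 1 (mi:s).
  → primary stress on syllable 1.
Suffixed `mi:s.dut.ner.li.tus` (5 syllables):
  Weights: 1 mi:s H, 2 dut L, 3 ner L, 4 li L, 5 tus L.
  Heavy syllables in the domain: 1. The rightmost is syllable 1 (mi:s).
  → primary stress on syllable 1.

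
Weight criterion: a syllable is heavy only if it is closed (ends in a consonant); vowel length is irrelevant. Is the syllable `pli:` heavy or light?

`pli:`: long vowel, open (no coda). Open (no coda) → light.

light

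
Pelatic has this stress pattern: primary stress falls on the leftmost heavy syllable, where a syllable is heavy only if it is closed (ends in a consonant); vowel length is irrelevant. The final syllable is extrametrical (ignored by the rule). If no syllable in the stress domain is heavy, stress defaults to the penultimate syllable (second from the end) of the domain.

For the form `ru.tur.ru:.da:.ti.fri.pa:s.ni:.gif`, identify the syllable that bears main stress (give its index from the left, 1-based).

2

The final syllable (9, gif) is extrametrical; the stress domain is syllables 1–8.
Weights: 1 ru L, 2 tur H, 3 ru: L, 4 da: L, 5 ti L, 6 fri L, 7 pa:s H, 8 ni: L.
Heavy syllables in the domain: 2, 7. The leftmost is syllable 2 (tur).
Primary stress: syllable 2 → ru.ˈtur.ru:.da:.ti.fri.pa:s.ni:.gif.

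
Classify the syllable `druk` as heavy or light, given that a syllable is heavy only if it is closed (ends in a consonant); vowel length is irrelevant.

`druk`: short vowel, closed (coda /k/). Closed (coda /k/) → heavy.

heavy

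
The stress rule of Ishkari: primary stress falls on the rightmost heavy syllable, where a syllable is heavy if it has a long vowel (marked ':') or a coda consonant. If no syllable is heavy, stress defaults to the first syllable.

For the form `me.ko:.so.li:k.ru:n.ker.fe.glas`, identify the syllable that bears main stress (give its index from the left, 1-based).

8

Weights: 1 me L, 2 ko: H, 3 so L, 4 li:k H, 5 ru:n H, 6 ker H, 7 fe L, 8 glas H.
Heavy syllables in the domain: 2, 4, 5, 6, 8. The rightmost is syllable 8 (glas).
Primary stress: syllable 8 → me.ko:.so.li:k.ru:n.ker.fe.ˈglas.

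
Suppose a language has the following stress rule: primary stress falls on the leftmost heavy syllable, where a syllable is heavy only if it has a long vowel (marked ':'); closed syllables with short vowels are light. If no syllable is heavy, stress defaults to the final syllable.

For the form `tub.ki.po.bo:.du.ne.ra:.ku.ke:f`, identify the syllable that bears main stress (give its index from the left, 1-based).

4

Weights: 1 tub L, 2 ki L, 3 po L, 4 bo: H, 5 du L, 6 ne L, 7 ra: H, 8 ku L, 9 ke:f H.
Heavy syllables in the domain: 4, 7, 9. The leftmost is syllable 4 (bo:).
Primary stress: syllable 4 → tub.ki.po.ˈbo:.du.ne.ra:.ku.ke:f.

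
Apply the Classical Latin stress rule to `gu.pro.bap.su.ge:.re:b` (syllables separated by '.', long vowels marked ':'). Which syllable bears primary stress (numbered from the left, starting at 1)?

5

Classical Latin: stress the penult if heavy (long vowel or closed), else the antepenult.
Weights: 4 su L, 5 ge: H, 6 re:b H.
The penult (syllable 5, ge:) is heavy, so it takes stress.
Stress on syllable 5: gu.pro.bap.su.ˈge:.re:b.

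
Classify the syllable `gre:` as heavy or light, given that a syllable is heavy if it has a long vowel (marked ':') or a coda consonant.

`gre:`: long vowel, open (no coda). Long vowel → heavy.

heavy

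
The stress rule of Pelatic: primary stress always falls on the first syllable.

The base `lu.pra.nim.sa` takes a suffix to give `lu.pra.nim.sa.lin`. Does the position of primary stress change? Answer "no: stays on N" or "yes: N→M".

no: stays on 1

Base `lu.pra.nim.sa` (4 syllables):
  The word has 4 syllables; the first syllable is syllable 1 (lu).
  → primary stress on syllable 1.
Suffixed `lu.pra.nim.sa.lin` (5 syllables):
  The word has 5 syllables; the first syllable is syllable 1 (lu).
  → primary stress on syllable 1.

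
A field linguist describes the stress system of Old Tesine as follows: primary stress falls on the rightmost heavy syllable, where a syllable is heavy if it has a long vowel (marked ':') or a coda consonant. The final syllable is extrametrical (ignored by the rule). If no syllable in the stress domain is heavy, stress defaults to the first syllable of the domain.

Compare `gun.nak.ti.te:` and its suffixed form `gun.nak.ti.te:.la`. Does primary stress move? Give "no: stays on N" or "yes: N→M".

Base `gun.nak.ti.te:` (4 syllables):
  The final syllable (4, te:) is extrametrical; the stress domain is syllables 1–3.
  Weights: 1 gun H, 2 nak H, 3 ti L.
  Heavy syllables in the domain: 1, 2. The rightmost is syllable 2 (nak).
  → primary stress on syllable 2.
Suffixed `gun.nak.ti.te:.la` (5 syllables):
  The final syllable (5, la) is extrametrical; the stress domain is syllables 1–4.
  Weights: 1 gun H, 2 nak H, 3 ti L, 4 te: H.
  Heavy syllables in the domain: 1, 2, 4. The rightmost is syllable 4 (te:).
  → primary stress on syllable 4.

yes: 2→4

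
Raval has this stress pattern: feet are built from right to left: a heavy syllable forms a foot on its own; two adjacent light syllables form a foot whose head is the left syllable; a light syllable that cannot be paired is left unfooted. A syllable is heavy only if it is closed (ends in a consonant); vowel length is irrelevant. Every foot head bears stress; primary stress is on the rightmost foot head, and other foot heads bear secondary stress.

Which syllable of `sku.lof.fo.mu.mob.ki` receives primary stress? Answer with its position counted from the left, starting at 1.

5

Weights: 1 sku L, 2 lof H, 3 fo L, 4 mu L, 5 mob H, 6 ki L.
Parse right to left (heavy = foot alone; LL = one foot; stranded L unfooted): sku (ˈlof) (ˈfo.mu) (ˈmob) ki.
Foot heads: 2, 3, 5.
Primary stress on the rightmost head = syllable 5.
Primary stress: syllable 5 → sku.lof.fo.mu.ˈmob.ki.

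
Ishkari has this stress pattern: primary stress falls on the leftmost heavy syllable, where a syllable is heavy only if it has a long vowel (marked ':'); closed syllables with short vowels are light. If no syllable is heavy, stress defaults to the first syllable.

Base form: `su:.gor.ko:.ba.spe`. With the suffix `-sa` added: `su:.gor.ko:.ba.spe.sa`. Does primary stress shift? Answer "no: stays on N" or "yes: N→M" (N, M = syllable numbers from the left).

Base `su:.gor.ko:.ba.spe` (5 syllables):
  Weights: 1 su: H, 2 gor L, 3 ko: H, 4 ba L, 5 spe L.
  Heavy syllables in the domain: 1, 3. The leftmost is syllable 1 (su:).
  → primary stress on syllable 1.
Suffixed `su:.gor.ko:.ba.spe.sa` (6 syllables):
  Weights: 1 su: H, 2 gor L, 3 ko: H, 4 ba L, 5 spe L, 6 sa L.
  Heavy syllables in the domain: 1, 3. The leftmost is syllable 1 (su:).
  → primary stress on syllable 1.

no: stays on 1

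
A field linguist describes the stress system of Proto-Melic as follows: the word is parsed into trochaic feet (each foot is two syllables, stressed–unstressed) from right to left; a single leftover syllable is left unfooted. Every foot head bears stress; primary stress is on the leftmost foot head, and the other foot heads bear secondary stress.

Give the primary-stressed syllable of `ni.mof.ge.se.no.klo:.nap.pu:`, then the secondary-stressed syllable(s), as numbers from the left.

Parse right to left into trochaic (ˈσσ) feet: (ˈni.mof) (ˈge.se) (ˈno.klo:) (ˈnap.pu:).
Foot heads (stressed positions): 1, 3, 5, 7.
End Rule Leftmost: primary stress on the leftmost head = syllable 1.
Secondary stress on 3, 5, 7: ˈni.mof.ˌge.se.ˌno.klo:.ˌnap.pu:.

primary 1, secondary 3, 5, 7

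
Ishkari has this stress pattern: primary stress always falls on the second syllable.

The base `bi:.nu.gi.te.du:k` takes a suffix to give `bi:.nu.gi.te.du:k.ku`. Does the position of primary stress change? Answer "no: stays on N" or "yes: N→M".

Base `bi:.nu.gi.te.du:k` (5 syllables):
  The word has 5 syllables; the second syllable is syllable 2 (nu).
  → primary stress on syllable 2.
Suffixed `bi:.nu.gi.te.du:k.ku` (6 syllables):
  The word has 6 syllables; the second syllable is syllable 2 (nu).
  → primary stress on syllable 2.

no: stays on 2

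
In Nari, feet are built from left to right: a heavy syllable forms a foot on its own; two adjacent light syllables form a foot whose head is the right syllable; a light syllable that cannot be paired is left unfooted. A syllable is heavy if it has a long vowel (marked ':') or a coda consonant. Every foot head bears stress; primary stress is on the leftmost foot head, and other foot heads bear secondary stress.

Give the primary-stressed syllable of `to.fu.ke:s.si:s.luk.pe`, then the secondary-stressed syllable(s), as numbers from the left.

Weights: 1 to L, 2 fu L, 3 ke:s H, 4 si:s H, 5 luk H, 6 pe L.
Parse left to right (heavy = foot alone; LL = one foot; stranded L unfooted): (to.ˈfu) (ˈke:s) (ˈsi:s) (ˈluk) pe.
Foot heads: 2, 3, 4, 5.
Primary stress on the leftmost head = syllable 2.
Secondary stress on 3, 4, 5: to.ˈfu.ˌke:s.ˌsi:s.ˌluk.pe.

primary 2, secondary 3, 4, 5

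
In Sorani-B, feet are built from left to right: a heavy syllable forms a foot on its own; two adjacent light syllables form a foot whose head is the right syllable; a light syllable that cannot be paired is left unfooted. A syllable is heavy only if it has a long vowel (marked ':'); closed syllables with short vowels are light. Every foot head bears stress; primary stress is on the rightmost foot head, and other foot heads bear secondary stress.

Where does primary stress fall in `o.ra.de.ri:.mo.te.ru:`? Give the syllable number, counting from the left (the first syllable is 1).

7

Weights: 1 o L, 2 ra L, 3 de L, 4 ri: H, 5 mo L, 6 te L, 7 ru: H.
Parse left to right (heavy = foot alone; LL = one foot; stranded L unfooted): (o.ˈra) de (ˈri:) (mo.ˈte) (ˈru:).
Foot heads: 2, 4, 6, 7.
Primary stress on the rightmost head = syllable 7.
Primary stress: syllable 7 → o.ra.de.ri:.mo.te.ˈru:.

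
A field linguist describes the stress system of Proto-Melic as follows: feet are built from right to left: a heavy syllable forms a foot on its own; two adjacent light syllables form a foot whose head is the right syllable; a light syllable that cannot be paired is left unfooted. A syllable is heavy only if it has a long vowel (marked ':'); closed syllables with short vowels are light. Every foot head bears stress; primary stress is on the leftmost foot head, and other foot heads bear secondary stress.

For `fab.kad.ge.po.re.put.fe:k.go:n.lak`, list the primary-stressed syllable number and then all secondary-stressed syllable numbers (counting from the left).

primary 2, secondary 4, 6, 7, 8

Weights: 1 fab L, 2 kad L, 3 ge L, 4 po L, 5 re L, 6 put L, 7 fe:k H, 8 go:n H, 9 lak L.
Parse right to left (heavy = foot alone; LL = one foot; stranded L unfooted): (fab.ˈkad) (ge.ˈpo) (re.ˈput) (ˈfe:k) (ˈgo:n) lak.
Foot heads: 2, 4, 6, 7, 8.
Primary stress on the leftmost head = syllable 2.
Secondary stress on 4, 6, 7, 8: fab.ˈkad.ge.ˌpo.re.ˌput.ˌfe:k.ˌgo:n.lak.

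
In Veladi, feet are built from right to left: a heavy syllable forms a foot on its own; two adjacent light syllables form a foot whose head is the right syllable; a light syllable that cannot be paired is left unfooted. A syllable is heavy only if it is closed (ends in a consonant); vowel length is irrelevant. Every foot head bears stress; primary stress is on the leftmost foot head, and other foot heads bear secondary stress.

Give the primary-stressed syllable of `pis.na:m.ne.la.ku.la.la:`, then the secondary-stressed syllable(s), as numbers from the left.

Weights: 1 pis H, 2 na:m H, 3 ne L, 4 la L, 5 ku L, 6 la L, 7 la: L.
Parse right to left (heavy = foot alone; LL = one foot; stranded L unfooted): (ˈpis) (ˈna:m) ne (la.ˈku) (la.ˈla:).
Foot heads: 1, 2, 5, 7.
Primary stress on the leftmost head = syllable 1.
Secondary stress on 2, 5, 7: ˈpis.ˌna:m.ne.la.ˌku.la.ˌla:.

primary 1, secondary 2, 5, 7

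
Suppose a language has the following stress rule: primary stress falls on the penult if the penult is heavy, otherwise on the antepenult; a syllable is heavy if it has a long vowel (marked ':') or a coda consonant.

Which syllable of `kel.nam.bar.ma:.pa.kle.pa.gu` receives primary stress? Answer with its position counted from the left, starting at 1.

6

Weights: 6 kle L, 7 pa L, 8 gu L.
The penult (syllable 7, pa) is light, so stress falls on the antepenult (syllable 6, kle).
Primary stress: syllable 6 → kel.nam.bar.ma:.pa.ˈkle.pa.gu.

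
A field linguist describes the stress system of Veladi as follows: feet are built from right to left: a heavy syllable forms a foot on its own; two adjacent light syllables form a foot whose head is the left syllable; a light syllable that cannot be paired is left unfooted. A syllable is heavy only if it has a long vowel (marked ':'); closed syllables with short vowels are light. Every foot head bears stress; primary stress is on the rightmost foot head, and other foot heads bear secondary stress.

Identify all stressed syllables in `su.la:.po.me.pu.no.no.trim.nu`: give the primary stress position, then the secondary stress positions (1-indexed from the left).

Weights: 1 su L, 2 la: H, 3 po L, 4 me L, 5 pu L, 6 no L, 7 no L, 8 trim L, 9 nu L.
Parse right to left (heavy = foot alone; LL = one foot; stranded L unfooted): su (ˈla:) po (ˈme.pu) (ˈno.no) (ˈtrim.nu).
Foot heads: 2, 4, 6, 8.
Primary stress on the rightmost head = syllable 8.
Secondary stress on 2, 4, 6: su.ˌla:.po.ˌme.pu.ˌno.no.ˈtrim.nu.

primary 8, secondary 2, 4, 6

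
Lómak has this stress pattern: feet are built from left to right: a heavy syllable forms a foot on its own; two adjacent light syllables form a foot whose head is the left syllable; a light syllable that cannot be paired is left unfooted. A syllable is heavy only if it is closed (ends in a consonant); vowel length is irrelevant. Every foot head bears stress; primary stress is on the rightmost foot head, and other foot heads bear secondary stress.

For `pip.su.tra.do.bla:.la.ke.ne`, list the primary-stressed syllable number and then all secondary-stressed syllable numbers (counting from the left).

Weights: 1 pip H, 2 su L, 3 tra L, 4 do L, 5 bla: L, 6 la L, 7 ke L, 8 ne L.
Parse left to right (heavy = foot alone; LL = one foot; stranded L unfooted): (ˈpip) (ˈsu.tra) (ˈdo.bla:) (ˈla.ke) ne.
Foot heads: 1, 2, 4, 6.
Primary stress on the rightmost head = syllable 6.
Secondary stress on 1, 2, 4: ˌpip.ˌsu.tra.ˌdo.bla:.ˈla.ke.ne.

primary 6, secondary 1, 2, 4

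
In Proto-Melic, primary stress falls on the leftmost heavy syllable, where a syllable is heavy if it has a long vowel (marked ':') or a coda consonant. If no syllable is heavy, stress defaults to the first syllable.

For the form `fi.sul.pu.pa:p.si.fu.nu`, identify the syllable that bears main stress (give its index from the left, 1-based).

2

Weights: 1 fi L, 2 sul H, 3 pu L, 4 pa:p H, 5 si L, 6 fu L, 7 nu L.
Heavy syllables in the domain: 2, 4. The leftmost is syllable 2 (sul).
Primary stress: syllable 2 → fi.ˈsul.pu.pa:p.si.fu.nu.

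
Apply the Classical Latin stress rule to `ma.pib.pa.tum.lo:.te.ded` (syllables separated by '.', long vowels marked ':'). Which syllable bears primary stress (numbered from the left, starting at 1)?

Classical Latin: stress the penult if heavy (long vowel or closed), else the antepenult.
Weights: 5 lo: H, 6 te L, 7 ded H.
The penult (syllable 6, te) is light, so stress falls on the antepenult (syllable 5, lo:).
Stress on syllable 5: ma.pib.pa.tum.ˈlo:.te.ded.

5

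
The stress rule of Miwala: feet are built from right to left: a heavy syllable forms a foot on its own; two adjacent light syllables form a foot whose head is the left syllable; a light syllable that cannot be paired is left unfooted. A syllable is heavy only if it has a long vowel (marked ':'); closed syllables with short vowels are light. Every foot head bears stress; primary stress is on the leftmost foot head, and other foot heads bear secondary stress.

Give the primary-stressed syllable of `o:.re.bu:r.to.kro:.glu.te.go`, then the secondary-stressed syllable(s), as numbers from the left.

Weights: 1 o: H, 2 re L, 3 bu:r H, 4 to L, 5 kro: H, 6 glu L, 7 te L, 8 go L.
Parse right to left (heavy = foot alone; LL = one foot; stranded L unfooted): (ˈo:) re (ˈbu:r) to (ˈkro:) glu (ˈte.go).
Foot heads: 1, 3, 5, 7.
Primary stress on the leftmost head = syllable 1.
Secondary stress on 3, 5, 7: ˈo:.re.ˌbu:r.to.ˌkro:.glu.ˌte.go.

primary 1, secondary 3, 5, 7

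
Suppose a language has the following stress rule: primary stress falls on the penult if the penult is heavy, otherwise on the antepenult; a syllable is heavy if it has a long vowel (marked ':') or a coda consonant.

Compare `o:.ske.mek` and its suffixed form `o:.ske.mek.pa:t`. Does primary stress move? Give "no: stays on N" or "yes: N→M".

yes: 1→3

Base `o:.ske.mek` (3 syllables):
  Weights: 1 o: H, 2 ske L, 3 mek H.
  The penult (syllable 2, ske) is light, so stress falls on the antepenult (syllable 1, o:).
  → primary stress on syllable 1.
Suffixed `o:.ske.mek.pa:t` (4 syllables):
  Weights: 2 ske L, 3 mek H, 4 pa:t H.
  The penult (syllable 3, mek) is heavy, so it takes stress.
  → primary stress on syllable 3.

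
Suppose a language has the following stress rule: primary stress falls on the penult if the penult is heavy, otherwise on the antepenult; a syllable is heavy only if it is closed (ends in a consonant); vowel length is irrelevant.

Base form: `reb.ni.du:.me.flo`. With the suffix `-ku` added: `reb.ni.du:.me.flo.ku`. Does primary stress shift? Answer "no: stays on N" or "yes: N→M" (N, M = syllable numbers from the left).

yes: 3→4

Base `reb.ni.du:.me.flo` (5 syllables):
  Weights: 3 du: L, 4 me L, 5 flo L.
  The penult (syllable 4, me) is light, so stress falls on the antepenult (syllable 3, du:).
  → primary stress on syllable 3.
Suffixed `reb.ni.du:.me.flo.ku` (6 syllables):
  Weights: 4 me L, 5 flo L, 6 ku L.
  The penult (syllable 5, flo) is light, so stress falls on the antepenult (syllable 4, me).
  → primary stress on syllable 4.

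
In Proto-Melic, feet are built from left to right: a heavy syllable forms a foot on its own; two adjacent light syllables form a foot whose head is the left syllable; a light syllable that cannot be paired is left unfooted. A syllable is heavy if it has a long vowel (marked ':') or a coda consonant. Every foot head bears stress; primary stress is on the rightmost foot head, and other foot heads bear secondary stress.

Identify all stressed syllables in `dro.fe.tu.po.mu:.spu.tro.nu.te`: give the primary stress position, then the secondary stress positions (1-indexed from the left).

primary 8, secondary 1, 3, 5, 6

Weights: 1 dro L, 2 fe L, 3 tu L, 4 po L, 5 mu: H, 6 spu L, 7 tro L, 8 nu L, 9 te L.
Parse left to right (heavy = foot alone; LL = one foot; stranded L unfooted): (ˈdro.fe) (ˈtu.po) (ˈmu:) (ˈspu.tro) (ˈnu.te).
Foot heads: 1, 3, 5, 6, 8.
Primary stress on the rightmost head = syllable 8.
Secondary stress on 1, 3, 5, 6: ˌdro.fe.ˌtu.po.ˌmu:.ˌspu.tro.ˈnu.te.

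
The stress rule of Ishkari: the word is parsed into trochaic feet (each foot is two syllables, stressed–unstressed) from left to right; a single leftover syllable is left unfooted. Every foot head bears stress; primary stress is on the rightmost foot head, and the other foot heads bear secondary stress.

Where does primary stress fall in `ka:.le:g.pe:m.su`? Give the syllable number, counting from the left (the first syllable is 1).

3

Parse left to right into trochaic (ˈσσ) feet: (ˈka:.le:g) (ˈpe:m.su).
Foot heads (stressed positions): 1, 3.
End Rule Rightmost: primary stress on the rightmost head = syllable 3.
Primary stress: syllable 3 → ka:.le:g.ˈpe:m.su.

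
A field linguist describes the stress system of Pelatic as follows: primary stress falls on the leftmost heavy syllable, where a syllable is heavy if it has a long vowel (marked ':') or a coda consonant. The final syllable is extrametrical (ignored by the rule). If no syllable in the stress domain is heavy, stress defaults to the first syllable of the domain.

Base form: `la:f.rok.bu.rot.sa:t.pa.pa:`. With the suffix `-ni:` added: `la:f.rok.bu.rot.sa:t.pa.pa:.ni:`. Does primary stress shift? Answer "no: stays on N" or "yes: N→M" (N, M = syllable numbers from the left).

Base `la:f.rok.bu.rot.sa:t.pa.pa:` (7 syllables):
  The final syllable (7, pa:) is extrametrical; the stress domain is syllables 1–6.
  Weights: 1 la:f H, 2 rok H, 3 bu L, 4 rot H, 5 sa:t H, 6 pa L.
  Heavy syllables in the domain: 1, 2, 4, 5. The leftmost is syllable 1 (la:f).
  → primary stress on syllable 1.
Suffixed `la:f.rok.bu.rot.sa:t.pa.pa:.ni:` (8 syllables):
  The final syllable (8, ni:) is extrametrical; the stress domain is syllables 1–7.
  Weights: 1 la:f H, 2 rok H, 3 bu L, 4 rot H, 5 sa:t H, 6 pa L, 7 pa: H.
  Heavy syllables in the domain: 1, 2, 4, 5, 7. The leftmost is syllable 1 (la:f).
  → primary stress on syllable 1.

no: stays on 1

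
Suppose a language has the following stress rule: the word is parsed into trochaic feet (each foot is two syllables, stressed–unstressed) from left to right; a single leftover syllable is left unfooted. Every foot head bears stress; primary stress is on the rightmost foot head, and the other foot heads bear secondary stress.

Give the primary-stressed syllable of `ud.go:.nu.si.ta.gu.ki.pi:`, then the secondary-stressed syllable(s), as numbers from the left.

Parse left to right into trochaic (ˈσσ) feet: (ˈud.go:) (ˈnu.si) (ˈta.gu) (ˈki.pi:).
Foot heads (stressed positions): 1, 3, 5, 7.
End Rule Rightmost: primary stress on the rightmost head = syllable 7.
Secondary stress on 1, 3, 5: ˌud.go:.ˌnu.si.ˌta.gu.ˈki.pi:.

primary 7, secondary 1, 3, 5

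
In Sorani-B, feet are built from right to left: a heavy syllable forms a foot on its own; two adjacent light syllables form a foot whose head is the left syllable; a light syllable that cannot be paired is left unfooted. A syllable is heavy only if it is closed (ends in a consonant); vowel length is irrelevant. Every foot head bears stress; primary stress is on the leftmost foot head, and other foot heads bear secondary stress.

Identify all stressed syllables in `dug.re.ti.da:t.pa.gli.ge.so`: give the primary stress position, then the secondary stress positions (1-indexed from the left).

primary 1, secondary 2, 4, 5, 7

Weights: 1 dug H, 2 re L, 3 ti L, 4 da:t H, 5 pa L, 6 gli L, 7 ge L, 8 so L.
Parse right to left (heavy = foot alone; LL = one foot; stranded L unfooted): (ˈdug) (ˈre.ti) (ˈda:t) (ˈpa.gli) (ˈge.so).
Foot heads: 1, 2, 4, 5, 7.
Primary stress on the leftmost head = syllable 1.
Secondary stress on 2, 4, 5, 7: ˈdug.ˌre.ti.ˌda:t.ˌpa.gli.ˌge.so.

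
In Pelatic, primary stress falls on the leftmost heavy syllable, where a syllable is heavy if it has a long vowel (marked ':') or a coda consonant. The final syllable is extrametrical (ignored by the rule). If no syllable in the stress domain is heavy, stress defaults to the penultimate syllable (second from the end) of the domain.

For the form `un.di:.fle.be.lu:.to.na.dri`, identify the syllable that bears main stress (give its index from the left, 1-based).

1

The final syllable (8, dri) is extrametrical; the stress domain is syllables 1–7.
Weights: 1 un H, 2 di: H, 3 fle L, 4 be L, 5 lu: H, 6 to L, 7 na L.
Heavy syllables in the domain: 1, 2, 5. The leftmost is syllable 1 (un).
Primary stress: syllable 1 → ˈun.di:.fle.be.lu:.to.na.dri.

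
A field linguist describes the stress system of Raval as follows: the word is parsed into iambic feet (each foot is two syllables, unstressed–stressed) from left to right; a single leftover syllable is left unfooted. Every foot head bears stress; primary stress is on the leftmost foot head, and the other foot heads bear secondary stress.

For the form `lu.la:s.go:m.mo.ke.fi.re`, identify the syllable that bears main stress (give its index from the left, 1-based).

2

Parse left to right into iambic (σˈσ) feet: (lu.ˈla:s) (go:m.ˈmo) (ke.ˈfi) re. Syllable 7 is left unfooted.
Foot heads (stressed positions): 2, 4, 6.
End Rule Leftmost: primary stress on the leftmost head = syllable 2.
Primary stress: syllable 2 → lu.ˈla:s.go:m.mo.ke.fi.re.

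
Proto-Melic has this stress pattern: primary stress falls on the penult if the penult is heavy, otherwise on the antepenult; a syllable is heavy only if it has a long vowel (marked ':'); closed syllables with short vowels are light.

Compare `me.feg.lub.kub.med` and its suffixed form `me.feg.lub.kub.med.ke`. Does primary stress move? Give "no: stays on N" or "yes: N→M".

Base `me.feg.lub.kub.med` (5 syllables):
  Weights: 3 lub L, 4 kub L, 5 med L.
  The penult (syllable 4, kub) is light, so stress falls on the antepenult (syllable 3, lub).
  → primary stress on syllable 3.
Suffixed `me.feg.lub.kub.med.ke` (6 syllables):
  Weights: 4 kub L, 5 med L, 6 ke L.
  The penult (syllable 5, med) is light, so stress falls on the antepenult (syllable 4, kub).
  → primary stress on syllable 4.

yes: 3→4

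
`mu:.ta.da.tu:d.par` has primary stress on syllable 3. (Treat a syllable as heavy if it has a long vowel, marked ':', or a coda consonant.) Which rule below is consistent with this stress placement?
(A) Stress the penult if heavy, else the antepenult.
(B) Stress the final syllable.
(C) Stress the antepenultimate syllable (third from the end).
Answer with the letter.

Rule A → syllable 4 (observed: 3).
Rule B → syllable 5 (observed: 3).
Rule C → syllable 3 ✓.

C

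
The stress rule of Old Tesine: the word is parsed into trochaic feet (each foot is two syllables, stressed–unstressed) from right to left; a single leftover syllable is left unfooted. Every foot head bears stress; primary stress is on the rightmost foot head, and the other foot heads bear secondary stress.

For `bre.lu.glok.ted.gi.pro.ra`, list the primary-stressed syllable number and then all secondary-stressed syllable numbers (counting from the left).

Parse right to left into trochaic (ˈσσ) feet: bre (ˈlu.glok) (ˈted.gi) (ˈpro.ra). Syllable 1 is left unfooted.
Foot heads (stressed positions): 2, 4, 6.
End Rule Rightmost: primary stress on the rightmost head = syllable 6.
Secondary stress on 2, 4: bre.ˌlu.glok.ˌted.gi.ˈpro.ra.

primary 6, secondary 2, 4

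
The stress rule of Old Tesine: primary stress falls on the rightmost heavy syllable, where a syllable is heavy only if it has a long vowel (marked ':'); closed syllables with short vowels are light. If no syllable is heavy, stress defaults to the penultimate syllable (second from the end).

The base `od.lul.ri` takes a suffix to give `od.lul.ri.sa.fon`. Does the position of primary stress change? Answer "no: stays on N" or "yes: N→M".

yes: 2→4

Base `od.lul.ri` (3 syllables):
  Weights: 1 od L, 2 lul L, 3 ri L.
  No heavy syllable in the domain; default to the penultimate syllable (second from the end) = syllable 2.
  → primary stress on syllable 2.
Suffixed `od.lul.ri.sa.fon` (5 syllables):
  Weights: 1 od L, 2 lul L, 3 ri L, 4 sa L, 5 fon L.
  No heavy syllable in the domain; default to the penultimate syllable (second from the end) = syllable 4.
  → primary stress on syllable 4.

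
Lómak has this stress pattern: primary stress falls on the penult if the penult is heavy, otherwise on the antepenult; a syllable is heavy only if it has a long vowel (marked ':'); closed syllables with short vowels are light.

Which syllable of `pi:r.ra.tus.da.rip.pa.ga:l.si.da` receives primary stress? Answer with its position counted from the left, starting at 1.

Weights: 7 ga:l H, 8 si L, 9 da L.
The penult (syllable 8, si) is light, so stress falls on the antepenult (syllable 7, ga:l).
Primary stress: syllable 7 → pi:r.ra.tus.da.rip.pa.ˈga:l.si.da.

7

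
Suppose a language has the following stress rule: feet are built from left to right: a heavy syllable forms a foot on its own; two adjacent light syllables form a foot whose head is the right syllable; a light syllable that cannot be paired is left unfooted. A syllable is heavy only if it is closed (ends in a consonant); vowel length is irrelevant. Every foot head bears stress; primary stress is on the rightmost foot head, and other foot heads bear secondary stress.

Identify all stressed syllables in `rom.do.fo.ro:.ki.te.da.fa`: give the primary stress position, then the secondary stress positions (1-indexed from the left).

primary 7, secondary 1, 3, 5

Weights: 1 rom H, 2 do L, 3 fo L, 4 ro: L, 5 ki L, 6 te L, 7 da L, 8 fa L.
Parse left to right (heavy = foot alone; LL = one foot; stranded L unfooted): (ˈrom) (do.ˈfo) (ro:.ˈki) (te.ˈda) fa.
Foot heads: 1, 3, 5, 7.
Primary stress on the rightmost head = syllable 7.
Secondary stress on 1, 3, 5: ˌrom.do.ˌfo.ro:.ˌki.te.ˈda.fa.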